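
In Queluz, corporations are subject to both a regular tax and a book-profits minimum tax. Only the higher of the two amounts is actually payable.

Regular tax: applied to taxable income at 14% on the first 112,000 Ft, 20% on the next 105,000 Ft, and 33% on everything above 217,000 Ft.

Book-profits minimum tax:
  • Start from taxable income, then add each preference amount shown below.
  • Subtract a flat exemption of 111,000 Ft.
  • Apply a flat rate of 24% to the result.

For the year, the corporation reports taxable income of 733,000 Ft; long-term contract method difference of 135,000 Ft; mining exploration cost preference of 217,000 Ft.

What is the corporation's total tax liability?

233,760 Ft

Book-profits minimum tax:
  Adjusted income: 733,000 Ft + 135,000 Ft + 217,000 Ft = 1,085,000 Ft
  Less exemption 111,000 Ft → base 974,000 Ft
  974,000 Ft × 24% = 233,760 Ft

Regular tax:
  112,000 Ft × 14% = 15,680 Ft
  105,000 Ft × 20% = 21,000 Ft
  516,000 Ft × 33% = 170,280 Ft
  → 206,960 Ft

233,760 Ft > 206,960 Ft, so the book-profits minimum tax is the binding amount.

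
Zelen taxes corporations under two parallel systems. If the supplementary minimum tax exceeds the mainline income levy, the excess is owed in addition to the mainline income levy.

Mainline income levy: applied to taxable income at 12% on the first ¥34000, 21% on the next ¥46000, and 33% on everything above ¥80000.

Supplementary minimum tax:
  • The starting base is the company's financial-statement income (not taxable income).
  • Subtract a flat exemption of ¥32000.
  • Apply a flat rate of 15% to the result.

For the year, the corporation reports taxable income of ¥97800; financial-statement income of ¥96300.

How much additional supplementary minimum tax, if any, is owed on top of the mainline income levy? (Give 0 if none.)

¥0

Mainline income levy:
  ¥34000 × 12% = ¥4080
  ¥46000 × 21% = ¥9660
  ¥17800 × 33% = ¥5874
  → ¥19614

Supplementary minimum tax:
  Base (financial-statement income): ¥96300
  Less exemption ¥32000 → base ¥64300
  ¥64300 × 15% = ¥9645

¥9645 ≤ ¥19614, so no add-on is due.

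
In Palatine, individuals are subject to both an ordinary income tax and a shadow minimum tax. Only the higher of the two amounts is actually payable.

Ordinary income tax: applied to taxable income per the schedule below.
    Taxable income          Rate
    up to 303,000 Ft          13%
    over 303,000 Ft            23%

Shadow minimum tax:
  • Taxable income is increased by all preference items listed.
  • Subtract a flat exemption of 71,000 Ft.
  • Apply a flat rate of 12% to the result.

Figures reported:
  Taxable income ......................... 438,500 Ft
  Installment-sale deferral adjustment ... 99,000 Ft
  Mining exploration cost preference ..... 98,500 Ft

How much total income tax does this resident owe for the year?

70,555 Ft

Shadow minimum tax:
  Adjusted income: 438,500 Ft + 99,000 Ft + 98,500 Ft = 636,000 Ft
  Less exemption 71,000 Ft → base 565,000 Ft
  565,000 Ft × 12% = 67,800 Ft

Ordinary income tax:
  303,000 Ft × 13% = 39,390 Ft
  135,500 Ft × 23% = 31,165 Ft
  → 70,555 Ft

70,555 Ft > 67,800 Ft, so the ordinary income tax governs.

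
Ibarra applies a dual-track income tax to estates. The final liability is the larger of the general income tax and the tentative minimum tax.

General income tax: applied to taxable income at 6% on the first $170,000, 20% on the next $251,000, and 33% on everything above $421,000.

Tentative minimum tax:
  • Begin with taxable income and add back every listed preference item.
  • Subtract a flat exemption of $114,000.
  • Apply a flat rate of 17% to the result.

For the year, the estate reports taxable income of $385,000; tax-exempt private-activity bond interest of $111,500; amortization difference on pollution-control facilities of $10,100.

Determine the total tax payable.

$66,742

General income tax:
  $170,000 × 6% = $10,200
  $215,000 × 20% = $43,000
  → $53,200

Tentative minimum tax:
  Adjusted income: $385,000 + $111,500 + $10,100 = $506,600
  Less exemption $114,000 → base $392,600
  $392,600 × 17% = $66,742

$66,742 > $53,200, so the tentative minimum tax is the binding amount.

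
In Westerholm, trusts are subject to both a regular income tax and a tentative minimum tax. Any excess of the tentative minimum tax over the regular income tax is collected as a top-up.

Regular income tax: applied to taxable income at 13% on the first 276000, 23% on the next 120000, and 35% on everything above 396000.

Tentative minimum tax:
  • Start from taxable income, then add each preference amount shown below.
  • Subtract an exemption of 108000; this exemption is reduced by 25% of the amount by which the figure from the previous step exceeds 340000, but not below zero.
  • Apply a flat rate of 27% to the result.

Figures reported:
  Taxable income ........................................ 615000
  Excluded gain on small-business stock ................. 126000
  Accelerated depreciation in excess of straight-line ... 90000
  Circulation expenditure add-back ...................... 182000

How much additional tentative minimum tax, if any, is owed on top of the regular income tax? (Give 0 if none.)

133380

Regular income tax:
  276000 × 13% = 35880
  120000 × 23% = 27600
  219000 × 35% = 76650
  → 140130

Tentative minimum tax:
  Adjusted income: 615000 + 126000 + 90000 + 182000 = 1013000
  Exemption: 25% × (1013000 − 340000) = 168250 ≥ 108000, so the exemption is fully phased out
  Base: 1013000 − 0 = 1013000
  1013000 × 27% = 273510

Excess of tentative minimum tax over regular income tax: 273510 − 140130 = 133380.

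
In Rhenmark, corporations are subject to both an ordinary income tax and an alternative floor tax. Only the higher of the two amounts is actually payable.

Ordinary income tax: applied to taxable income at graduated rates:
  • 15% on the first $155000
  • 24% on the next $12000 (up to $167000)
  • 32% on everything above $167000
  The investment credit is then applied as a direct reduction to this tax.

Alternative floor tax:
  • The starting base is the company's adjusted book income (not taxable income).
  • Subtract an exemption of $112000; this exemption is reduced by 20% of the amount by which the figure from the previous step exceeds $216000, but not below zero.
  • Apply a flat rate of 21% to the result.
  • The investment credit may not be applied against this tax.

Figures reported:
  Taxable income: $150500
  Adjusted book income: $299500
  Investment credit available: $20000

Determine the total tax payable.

$42882

Ordinary income tax:
  $150500 × 15% = $22575
  Less investment credit $20000 → $2575

Alternative floor tax:
  Base (adjusted book income): $299500
  Exemption: $112000 − 20% × ($299500 − $216000) = $112000 − $16700 = $95300
  Base: $299500 − $95300 = $204200
  $204200 × 21% = $42882

$42882 > $2575, so the alternative floor tax is the binding amount.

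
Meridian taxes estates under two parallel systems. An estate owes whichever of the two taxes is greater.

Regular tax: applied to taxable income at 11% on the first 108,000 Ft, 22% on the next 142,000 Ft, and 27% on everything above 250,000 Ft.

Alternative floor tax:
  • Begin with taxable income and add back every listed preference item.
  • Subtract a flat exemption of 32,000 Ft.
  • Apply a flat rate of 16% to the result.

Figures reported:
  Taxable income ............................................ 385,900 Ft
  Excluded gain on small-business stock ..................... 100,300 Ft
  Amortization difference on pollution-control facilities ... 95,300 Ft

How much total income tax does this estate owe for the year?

Regular tax:
  108,000 Ft × 11% = 11,880 Ft
  142,000 Ft × 22% = 31,240 Ft
  135,900 Ft × 27% = 36,693 Ft
  → 79,813 Ft

Alternative floor tax:
  Adjusted income: 385,900 Ft + 100,300 Ft + 95,300 Ft = 581,500 Ft
  Less exemption 32,000 Ft → base 549,500 Ft
  549,500 Ft × 16% = 87,920 Ft

87,920 Ft > 79,813 Ft, so the alternative floor tax is the binding amount.

87,920 Ft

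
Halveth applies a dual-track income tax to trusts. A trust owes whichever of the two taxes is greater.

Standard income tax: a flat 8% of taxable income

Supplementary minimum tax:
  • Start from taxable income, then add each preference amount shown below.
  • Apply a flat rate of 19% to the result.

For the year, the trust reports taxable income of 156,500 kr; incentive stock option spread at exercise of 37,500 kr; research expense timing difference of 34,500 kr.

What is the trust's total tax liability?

43,415 kr

Standard income tax:
  156,500 kr × 8% = 12,520 kr

Supplementary minimum tax:
  Adjusted income: 156,500 kr + 37,500 kr + 34,500 kr = 228,500 kr
  228,500 kr × 19% = 43,415 kr

43,415 kr > 12,520 kr, so the supplementary minimum tax is the binding amount.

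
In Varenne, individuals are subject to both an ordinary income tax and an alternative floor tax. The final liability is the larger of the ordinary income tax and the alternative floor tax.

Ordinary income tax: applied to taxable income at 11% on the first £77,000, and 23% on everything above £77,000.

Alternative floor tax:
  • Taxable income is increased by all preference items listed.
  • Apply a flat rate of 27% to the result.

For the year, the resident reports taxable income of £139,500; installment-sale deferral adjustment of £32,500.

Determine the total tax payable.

£46,440

Ordinary income tax:
  £77,000 × 11% = £8,470
  £62,500 × 23% = £14,375
  → £22,845

Alternative floor tax:
  Adjusted income: £139,500 + £32,500 = £172,000
  £172,000 × 27% = £46,440

£46,440 > £22,845, so the alternative floor tax is the binding amount.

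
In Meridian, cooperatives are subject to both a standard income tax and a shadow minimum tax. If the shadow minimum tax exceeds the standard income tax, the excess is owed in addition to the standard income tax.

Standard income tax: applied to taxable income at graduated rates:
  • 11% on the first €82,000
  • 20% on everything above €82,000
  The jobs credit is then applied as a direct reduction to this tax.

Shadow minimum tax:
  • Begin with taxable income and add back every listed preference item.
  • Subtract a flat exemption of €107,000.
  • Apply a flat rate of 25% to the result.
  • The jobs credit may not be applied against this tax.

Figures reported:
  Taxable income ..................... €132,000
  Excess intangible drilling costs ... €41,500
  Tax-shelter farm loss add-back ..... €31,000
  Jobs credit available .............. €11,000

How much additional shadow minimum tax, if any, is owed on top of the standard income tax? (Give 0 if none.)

€16,355

Shadow minimum tax:
  Adjusted income: €132,000 + €41,500 + €31,000 = €204,500
  Less exemption €107,000 → base €97,500
  €97,500 × 25% = €24,375

Standard income tax:
  €82,000 × 11% = €9,020
  €50,000 × 20% = €10,000
  → €19,020
  Less jobs credit €11,000 → €8,020

Excess of shadow minimum tax over standard income tax: €24,375 − €8,020 = €16,355.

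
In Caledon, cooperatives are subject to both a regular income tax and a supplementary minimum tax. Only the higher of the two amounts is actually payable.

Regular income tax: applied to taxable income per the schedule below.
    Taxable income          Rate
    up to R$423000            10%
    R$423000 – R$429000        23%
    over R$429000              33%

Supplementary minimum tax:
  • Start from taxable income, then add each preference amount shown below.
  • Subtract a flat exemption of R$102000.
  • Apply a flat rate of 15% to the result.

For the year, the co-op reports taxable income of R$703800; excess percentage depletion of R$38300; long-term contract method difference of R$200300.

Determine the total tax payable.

R$134364

Supplementary minimum tax:
  Adjusted income: R$703800 + R$38300 + R$200300 = R$942400
  Less exemption R$102000 → base R$840400
  R$840400 × 15% = R$126060

Regular income tax:
  R$423000 × 10% = R$42300
  R$6000 × 23% = R$1380
  R$274800 × 33% = R$90684
  → R$134364

R$134364 > R$126060, so the regular income tax governs.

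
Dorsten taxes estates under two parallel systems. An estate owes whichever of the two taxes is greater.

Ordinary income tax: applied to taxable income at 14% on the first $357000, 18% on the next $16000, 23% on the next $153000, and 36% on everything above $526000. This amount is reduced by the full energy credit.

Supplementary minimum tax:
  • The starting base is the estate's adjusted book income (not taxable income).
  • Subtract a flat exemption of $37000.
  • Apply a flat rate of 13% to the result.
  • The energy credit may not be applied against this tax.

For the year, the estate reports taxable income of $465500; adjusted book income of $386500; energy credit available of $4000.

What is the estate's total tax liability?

Supplementary minimum tax:
  Base (adjusted book income): $386500
  Less exemption $37000 → base $349500
  $349500 × 13% = $45435

Ordinary income tax:
  $357000 × 14% = $49980
  $16000 × 18% = $2880
  $92500 × 23% = $21275
  → $74135
  Less energy credit $4000 → $70135

$70135 > $45435, so the ordinary income tax governs.

$70135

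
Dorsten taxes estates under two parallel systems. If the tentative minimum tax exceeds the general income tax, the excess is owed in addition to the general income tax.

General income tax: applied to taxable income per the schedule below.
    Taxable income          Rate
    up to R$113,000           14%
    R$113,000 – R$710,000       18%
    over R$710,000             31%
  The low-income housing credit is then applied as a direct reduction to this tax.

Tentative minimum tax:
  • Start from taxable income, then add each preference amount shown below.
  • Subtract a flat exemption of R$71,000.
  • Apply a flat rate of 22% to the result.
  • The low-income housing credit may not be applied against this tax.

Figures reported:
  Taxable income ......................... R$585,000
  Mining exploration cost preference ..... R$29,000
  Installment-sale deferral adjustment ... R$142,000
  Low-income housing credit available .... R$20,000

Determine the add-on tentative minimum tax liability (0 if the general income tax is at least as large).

R$69,920

General income tax:
  R$113,000 × 14% = R$15,820
  R$472,000 × 18% = R$84,960
  → R$100,780
  Less low-income housing credit R$20,000 → R$80,780

Tentative minimum tax:
  Adjusted income: R$585,000 + R$29,000 + R$142,000 = R$756,000
  Less exemption R$71,000 → base R$685,000
  R$685,000 × 22% = R$150,700

Excess of tentative minimum tax over general income tax: R$150,700 − R$80,780 = R$69,920.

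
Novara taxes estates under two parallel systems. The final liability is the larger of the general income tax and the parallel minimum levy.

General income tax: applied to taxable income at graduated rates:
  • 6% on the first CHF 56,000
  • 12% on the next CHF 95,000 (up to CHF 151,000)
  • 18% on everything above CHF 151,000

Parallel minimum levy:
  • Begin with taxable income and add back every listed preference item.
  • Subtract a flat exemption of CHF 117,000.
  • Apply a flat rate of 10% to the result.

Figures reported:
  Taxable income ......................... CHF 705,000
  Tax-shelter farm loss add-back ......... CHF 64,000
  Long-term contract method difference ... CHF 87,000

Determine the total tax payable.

CHF 114,480

Parallel minimum levy:
  Adjusted income: CHF 705,000 + CHF 64,000 + CHF 87,000 = CHF 856,000
  Less exemption CHF 117,000 → base CHF 739,000
  CHF 739,000 × 10% = CHF 73,900

General income tax:
  CHF 56,000 × 6% = CHF 3,360
  CHF 95,000 × 12% = CHF 11,400
  CHF 554,000 × 18% = CHF 99,720
  → CHF 114,480

CHF 114,480 > CHF 73,900, so the general income tax governs.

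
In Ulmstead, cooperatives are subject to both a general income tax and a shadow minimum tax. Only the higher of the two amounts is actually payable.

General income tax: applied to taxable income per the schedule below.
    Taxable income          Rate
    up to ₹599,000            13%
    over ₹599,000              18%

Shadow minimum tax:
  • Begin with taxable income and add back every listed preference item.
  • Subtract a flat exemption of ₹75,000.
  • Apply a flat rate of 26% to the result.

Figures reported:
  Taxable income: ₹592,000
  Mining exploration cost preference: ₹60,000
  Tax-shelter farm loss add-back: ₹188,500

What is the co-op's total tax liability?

₹199,030

Shadow minimum tax:
  Adjusted income: ₹592,000 + ₹60,000 + ₹188,500 = ₹840,500
  Less exemption ₹75,000 → base ₹765,500
  ₹765,500 × 26% = ₹199,030

General income tax:
  ₹592,000 × 13% = ₹76,960

₹199,030 > ₹76,960, so the shadow minimum tax is the binding amount.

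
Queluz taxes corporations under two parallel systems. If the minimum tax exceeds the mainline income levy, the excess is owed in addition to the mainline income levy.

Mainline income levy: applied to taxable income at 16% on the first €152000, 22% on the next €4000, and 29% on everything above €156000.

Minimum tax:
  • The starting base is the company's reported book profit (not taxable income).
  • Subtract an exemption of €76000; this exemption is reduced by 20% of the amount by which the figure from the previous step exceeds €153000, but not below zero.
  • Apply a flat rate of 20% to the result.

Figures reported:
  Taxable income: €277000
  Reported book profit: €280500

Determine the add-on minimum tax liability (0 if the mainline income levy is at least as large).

€0

Minimum tax:
  Base (reported book profit): €280500
  Exemption: €76000 − 20% × (€280500 − €153000) = €76000 − €25500 = €50500
  Base: €280500 − €50500 = €230000
  €230000 × 20% = €46000

Mainline income levy:
  €152000 × 16% = €24320
  €4000 × 22% = €880
  €121000 × 29% = €35090
  → €60290

€46000 ≤ €60290, so no add-on is due.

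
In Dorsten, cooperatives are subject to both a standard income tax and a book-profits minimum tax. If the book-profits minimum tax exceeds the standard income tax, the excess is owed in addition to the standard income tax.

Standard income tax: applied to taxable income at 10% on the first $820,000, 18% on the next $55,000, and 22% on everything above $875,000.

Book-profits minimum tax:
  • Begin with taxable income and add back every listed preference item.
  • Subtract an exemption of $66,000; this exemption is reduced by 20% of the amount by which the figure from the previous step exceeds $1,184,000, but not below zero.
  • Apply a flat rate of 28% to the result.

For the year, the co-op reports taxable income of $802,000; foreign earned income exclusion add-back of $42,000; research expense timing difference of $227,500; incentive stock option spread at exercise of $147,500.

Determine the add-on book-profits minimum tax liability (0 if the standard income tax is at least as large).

$244,600

Standard income tax:
  $802,000 × 10% = $80,200

Book-profits minimum tax:
  Adjusted income: $802,000 + $42,000 + $227,500 + $147,500 = $1,219,000
  Exemption: $66,000 − 20% × ($1,219,000 − $1,184,000) = $66,000 − $7,000 = $59,000
  Base: $1,219,000 − $59,000 = $1,160,000
  $1,160,000 × 28% = $324,800

Excess of book-profits minimum tax over standard income tax: $324,800 − $80,200 = $244,600.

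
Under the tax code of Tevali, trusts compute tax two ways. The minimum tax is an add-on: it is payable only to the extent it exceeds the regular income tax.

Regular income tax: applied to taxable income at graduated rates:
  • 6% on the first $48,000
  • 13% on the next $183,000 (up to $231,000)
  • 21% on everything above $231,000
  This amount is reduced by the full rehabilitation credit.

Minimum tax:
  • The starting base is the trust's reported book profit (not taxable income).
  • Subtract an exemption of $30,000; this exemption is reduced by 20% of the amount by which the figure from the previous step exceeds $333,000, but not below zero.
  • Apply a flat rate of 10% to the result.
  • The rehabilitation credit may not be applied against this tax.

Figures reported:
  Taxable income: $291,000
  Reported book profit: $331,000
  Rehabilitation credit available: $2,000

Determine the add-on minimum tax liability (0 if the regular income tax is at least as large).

$0

Minimum tax:
  Base (reported book profit): $331,000
  Exemption: $331,000 ≤ $333,000, so full $30,000 applies
  Base: $331,000 − $30,000 = $301,000
  $301,000 × 10% = $30,100

Regular income tax:
  $48,000 × 6% = $2,880
  $183,000 × 13% = $23,790
  $60,000 × 21% = $12,600
  → $39,270
  Less rehabilitation credit $2,000 → $37,270

$30,100 ≤ $37,270, so no add-on is due.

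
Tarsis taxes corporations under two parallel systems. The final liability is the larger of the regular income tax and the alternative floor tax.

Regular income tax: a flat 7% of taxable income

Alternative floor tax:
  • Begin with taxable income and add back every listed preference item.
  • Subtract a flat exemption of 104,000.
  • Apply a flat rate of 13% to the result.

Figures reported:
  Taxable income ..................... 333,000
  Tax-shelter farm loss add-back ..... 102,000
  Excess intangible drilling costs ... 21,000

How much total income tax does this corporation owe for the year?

45,760

Regular income tax:
  333,000 × 7% = 23,310

Alternative floor tax:
  Adjusted income: 333,000 + 102,000 + 21,000 = 456,000
  Less exemption 104,000 → base 352,000
  352,000 × 13% = 45,760

45,760 > 23,310, so the alternative floor tax is the binding amount.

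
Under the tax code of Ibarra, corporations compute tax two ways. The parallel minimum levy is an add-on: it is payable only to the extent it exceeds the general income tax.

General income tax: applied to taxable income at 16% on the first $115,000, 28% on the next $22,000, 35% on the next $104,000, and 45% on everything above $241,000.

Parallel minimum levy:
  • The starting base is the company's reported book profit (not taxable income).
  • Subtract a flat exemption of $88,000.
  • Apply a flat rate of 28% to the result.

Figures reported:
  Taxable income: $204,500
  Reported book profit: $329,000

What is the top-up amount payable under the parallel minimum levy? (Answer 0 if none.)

$19,295

Parallel minimum levy:
  Base (reported book profit): $329,000
  Less exemption $88,000 → base $241,000
  $241,000 × 28% = $67,480

General income tax:
  $115,000 × 16% = $18,400
  $22,000 × 28% = $6,160
  $67,500 × 35% = $23,625
  → $48,185

Excess of parallel minimum levy over general income tax: $67,480 − $48,185 = $19,295.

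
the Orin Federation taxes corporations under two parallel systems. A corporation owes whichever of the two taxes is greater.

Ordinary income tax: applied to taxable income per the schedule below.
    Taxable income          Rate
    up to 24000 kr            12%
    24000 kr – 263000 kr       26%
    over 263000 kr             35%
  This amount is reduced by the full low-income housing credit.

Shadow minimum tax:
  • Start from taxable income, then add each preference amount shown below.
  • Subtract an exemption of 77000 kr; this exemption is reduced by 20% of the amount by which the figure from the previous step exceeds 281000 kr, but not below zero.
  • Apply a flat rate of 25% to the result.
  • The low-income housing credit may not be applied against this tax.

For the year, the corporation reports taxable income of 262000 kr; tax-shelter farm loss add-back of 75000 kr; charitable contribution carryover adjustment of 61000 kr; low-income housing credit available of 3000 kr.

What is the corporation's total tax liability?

86100 kr

Ordinary income tax:
  24000 kr × 12% = 2880 kr
  238000 kr × 26% = 61880 kr
  → 64760 kr
  Less low-income housing credit 3000 kr → 61760 kr

Shadow minimum tax:
  Adjusted income: 262000 kr + 75000 kr + 61000 kr = 398000 kr
  Exemption: 77000 kr − 20% × (398000 kr − 281000 kr) = 77000 kr − 23400 kr = 53600 kr
  Base: 398000 kr − 53600 kr = 344400 kr
  344400 kr × 25% = 86100 kr

86100 kr > 61760 kr, so the shadow minimum tax is the binding amount.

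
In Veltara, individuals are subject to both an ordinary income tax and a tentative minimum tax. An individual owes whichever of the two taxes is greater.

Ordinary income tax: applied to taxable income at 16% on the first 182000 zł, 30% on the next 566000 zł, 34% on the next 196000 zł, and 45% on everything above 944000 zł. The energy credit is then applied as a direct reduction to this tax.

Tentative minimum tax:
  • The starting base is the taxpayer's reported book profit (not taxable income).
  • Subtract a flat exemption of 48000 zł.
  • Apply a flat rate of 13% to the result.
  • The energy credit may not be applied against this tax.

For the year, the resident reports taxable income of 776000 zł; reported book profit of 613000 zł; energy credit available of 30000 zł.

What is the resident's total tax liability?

Ordinary income tax:
  182000 zł × 16% = 29120 zł
  566000 zł × 30% = 169800 zł
  28000 zł × 34% = 9520 zł
  → 208440 zł
  Less energy credit 30000 zł → 178440 zł

Tentative minimum tax:
  Base (reported book profit): 613000 zł
  Less exemption 48000 zł → base 565000 zł
  565000 zł × 13% = 73450 zł

178440 zł > 73450 zł, so the ordinary income tax governs.

178440 zł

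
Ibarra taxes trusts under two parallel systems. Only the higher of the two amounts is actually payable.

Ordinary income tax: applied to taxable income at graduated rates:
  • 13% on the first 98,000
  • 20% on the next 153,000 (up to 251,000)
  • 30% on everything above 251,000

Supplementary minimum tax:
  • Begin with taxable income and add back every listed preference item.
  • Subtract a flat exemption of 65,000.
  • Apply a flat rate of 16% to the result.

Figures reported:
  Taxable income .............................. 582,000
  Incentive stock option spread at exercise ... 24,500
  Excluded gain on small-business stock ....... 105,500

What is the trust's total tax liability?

Ordinary income tax:
  98,000 × 13% = 12,740
  153,000 × 20% = 30,600
  331,000 × 30% = 99,300
  → 142,640

Supplementary minimum tax:
  Adjusted income: 582,000 + 24,500 + 105,500 = 712,000
  Less exemption 65,000 → base 647,000
  647,000 × 16% = 103,520

142,640 > 103,520, so the ordinary income tax governs.

142,640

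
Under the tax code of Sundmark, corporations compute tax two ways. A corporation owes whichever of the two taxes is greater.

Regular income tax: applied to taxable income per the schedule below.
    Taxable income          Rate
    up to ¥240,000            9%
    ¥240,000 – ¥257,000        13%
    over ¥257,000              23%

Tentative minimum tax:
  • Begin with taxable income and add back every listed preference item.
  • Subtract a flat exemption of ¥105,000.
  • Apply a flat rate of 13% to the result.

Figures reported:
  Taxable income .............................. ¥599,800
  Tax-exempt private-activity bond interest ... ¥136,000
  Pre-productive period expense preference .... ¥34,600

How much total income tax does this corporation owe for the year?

Tentative minimum tax:
  Adjusted income: ¥599,800 + ¥136,000 + ¥34,600 = ¥770,400
  Less exemption ¥105,000 → base ¥665,400
  ¥665,400 × 13% = ¥86,502

Regular income tax:
  ¥240,000 × 9% = ¥21,600
  ¥17,000 × 13% = ¥2,210
  ¥342,800 × 23% = ¥78,844
  → ¥102,654

¥102,654 > ¥86,502, so the regular income tax governs.

¥102,654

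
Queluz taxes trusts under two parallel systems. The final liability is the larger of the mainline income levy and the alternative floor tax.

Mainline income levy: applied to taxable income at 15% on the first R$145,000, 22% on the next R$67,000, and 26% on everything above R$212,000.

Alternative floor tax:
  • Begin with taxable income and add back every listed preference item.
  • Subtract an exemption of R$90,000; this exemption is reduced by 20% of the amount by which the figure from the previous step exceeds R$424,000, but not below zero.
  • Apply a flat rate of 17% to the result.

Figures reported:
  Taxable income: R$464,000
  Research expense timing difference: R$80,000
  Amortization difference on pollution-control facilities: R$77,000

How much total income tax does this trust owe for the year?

R$102,010

Mainline income levy:
  R$145,000 × 15% = R$21,750
  R$67,000 × 22% = R$14,740
  R$252,000 × 26% = R$65,520
  → R$102,010

Alternative floor tax:
  Adjusted income: R$464,000 + R$80,000 + R$77,000 = R$621,000
  Exemption: R$90,000 − 20% × (R$621,000 − R$424,000) = R$90,000 − R$39,400 = R$50,600
  Base: R$621,000 − R$50,600 = R$570,400
  R$570,400 × 17% = R$96,968

R$102,010 > R$96,968, so the mainline income levy governs.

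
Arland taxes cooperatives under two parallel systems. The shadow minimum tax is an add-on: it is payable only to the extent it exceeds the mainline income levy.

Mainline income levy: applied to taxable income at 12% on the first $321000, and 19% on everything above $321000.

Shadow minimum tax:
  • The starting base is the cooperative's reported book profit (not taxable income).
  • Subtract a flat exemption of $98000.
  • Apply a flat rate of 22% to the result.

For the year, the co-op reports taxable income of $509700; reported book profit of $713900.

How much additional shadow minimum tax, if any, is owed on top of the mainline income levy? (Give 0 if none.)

Mainline income levy:
  $321000 × 12% = $38520
  $188700 × 19% = $35853
  → $74373

Shadow minimum tax:
  Base (reported book profit): $713900
  Less exemption $98000 → base $615900
  $615900 × 22% = $135498

Excess of shadow minimum tax over mainline income levy: $135498 − $74373 = $61125.

$61125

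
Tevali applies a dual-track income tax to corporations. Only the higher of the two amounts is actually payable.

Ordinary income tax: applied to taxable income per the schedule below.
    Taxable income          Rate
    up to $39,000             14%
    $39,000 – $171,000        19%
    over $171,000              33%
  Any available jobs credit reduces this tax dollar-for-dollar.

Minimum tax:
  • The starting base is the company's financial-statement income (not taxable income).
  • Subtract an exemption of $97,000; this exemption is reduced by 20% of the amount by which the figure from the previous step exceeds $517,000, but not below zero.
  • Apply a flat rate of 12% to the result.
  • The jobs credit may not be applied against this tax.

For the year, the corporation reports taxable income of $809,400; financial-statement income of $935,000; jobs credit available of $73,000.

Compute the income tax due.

$168,212

Minimum tax:
  Base (financial-statement income): $935,000
  Exemption: $97,000 − 20% × ($935,000 − $517,000) = $97,000 − $83,600 = $13,400
  Base: $935,000 − $13,400 = $921,600
  $921,600 × 12% = $110,592

Ordinary income tax:
  $39,000 × 14% = $5,460
  $132,000 × 19% = $25,080
  $638,400 × 33% = $210,672
  → $241,212
  Less jobs credit $73,000 → $168,212

$168,212 > $110,592, so the ordinary income tax governs.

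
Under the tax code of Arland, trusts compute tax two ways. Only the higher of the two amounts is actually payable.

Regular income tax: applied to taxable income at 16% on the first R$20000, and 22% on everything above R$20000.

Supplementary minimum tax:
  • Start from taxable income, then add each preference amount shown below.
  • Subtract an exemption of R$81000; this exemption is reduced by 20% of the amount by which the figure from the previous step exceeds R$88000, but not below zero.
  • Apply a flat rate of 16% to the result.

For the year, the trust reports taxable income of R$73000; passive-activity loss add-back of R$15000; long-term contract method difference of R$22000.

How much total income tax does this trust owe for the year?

R$14860

Supplementary minimum tax:
  Adjusted income: R$73000 + R$15000 + R$22000 = R$110000
  Exemption: R$81000 − 20% × (R$110000 − R$88000) = R$81000 − R$4400 = R$76600
  Base: R$110000 − R$76600 = R$33400
  R$33400 × 16% = R$5344

Regular income tax:
  R$20000 × 16% = R$3200
  R$53000 × 22% = R$11660
  → R$14860

R$14860 > R$5344, so the regular income tax governs.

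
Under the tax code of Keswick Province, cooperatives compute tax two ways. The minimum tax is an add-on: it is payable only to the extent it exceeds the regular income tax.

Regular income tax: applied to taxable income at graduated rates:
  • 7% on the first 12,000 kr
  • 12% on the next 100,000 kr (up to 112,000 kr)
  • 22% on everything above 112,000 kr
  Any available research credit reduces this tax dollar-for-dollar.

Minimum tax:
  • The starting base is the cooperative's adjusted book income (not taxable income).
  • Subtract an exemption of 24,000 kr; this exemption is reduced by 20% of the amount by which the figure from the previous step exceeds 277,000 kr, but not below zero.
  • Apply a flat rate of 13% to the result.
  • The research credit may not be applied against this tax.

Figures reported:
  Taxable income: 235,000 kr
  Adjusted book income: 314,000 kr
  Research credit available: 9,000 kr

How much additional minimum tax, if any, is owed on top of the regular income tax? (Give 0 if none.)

Regular income tax:
  12,000 kr × 7% = 840 kr
  100,000 kr × 12% = 12,000 kr
  123,000 kr × 22% = 27,060 kr
  → 39,900 kr
  Less research credit 9,000 kr → 30,900 kr

Minimum tax:
  Base (adjusted book income): 314,000 kr
  Exemption: 24,000 kr − 20% × (314,000 kr − 277,000 kr) = 24,000 kr − 7,400 kr = 16,600 kr
  Base: 314,000 kr − 16,600 kr = 297,400 kr
  297,400 kr × 13% = 38,662 kr

Excess of minimum tax over regular income tax: 38,662 kr − 30,900 kr = 7,762 kr.

7,762 kr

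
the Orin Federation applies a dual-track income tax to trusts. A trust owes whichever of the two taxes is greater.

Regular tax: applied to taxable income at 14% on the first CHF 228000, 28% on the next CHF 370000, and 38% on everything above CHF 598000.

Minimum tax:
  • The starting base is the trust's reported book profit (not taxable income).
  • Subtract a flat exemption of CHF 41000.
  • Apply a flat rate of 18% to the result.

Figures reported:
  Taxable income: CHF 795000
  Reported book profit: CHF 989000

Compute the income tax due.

CHF 210380

Regular tax:
  CHF 228000 × 14% = CHF 31920
  CHF 370000 × 28% = CHF 103600
  CHF 197000 × 38% = CHF 74860
  → CHF 210380

Minimum tax:
  Base (reported book profit): CHF 989000
  Less exemption CHF 41000 → base CHF 948000
  CHF 948000 × 18% = CHF 170640

CHF 210380 > CHF 170640, so the regular tax governs.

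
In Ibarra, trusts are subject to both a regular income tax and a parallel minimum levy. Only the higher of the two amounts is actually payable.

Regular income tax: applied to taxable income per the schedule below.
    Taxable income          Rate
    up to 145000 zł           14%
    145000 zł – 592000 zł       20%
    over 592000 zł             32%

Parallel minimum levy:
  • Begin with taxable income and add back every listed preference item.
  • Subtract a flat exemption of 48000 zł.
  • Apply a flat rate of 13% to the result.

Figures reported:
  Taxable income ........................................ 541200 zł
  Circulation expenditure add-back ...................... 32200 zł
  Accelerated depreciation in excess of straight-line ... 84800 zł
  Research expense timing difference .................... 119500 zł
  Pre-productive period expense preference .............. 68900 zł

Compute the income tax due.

103818 zł

Parallel minimum levy:
  Adjusted income: 541200 zł + 32200 zł + 84800 zł + 119500 zł + 68900 zł = 846600 zł
  Less exemption 48000 zł → base 798600 zł
  798600 zł × 13% = 103818 zł

Regular income tax:
  145000 zł × 14% = 20300 zł
  396200 zł × 20% = 79240 zł
  → 99540 zł

103818 zł > 99540 zł, so the parallel minimum levy is the binding amount.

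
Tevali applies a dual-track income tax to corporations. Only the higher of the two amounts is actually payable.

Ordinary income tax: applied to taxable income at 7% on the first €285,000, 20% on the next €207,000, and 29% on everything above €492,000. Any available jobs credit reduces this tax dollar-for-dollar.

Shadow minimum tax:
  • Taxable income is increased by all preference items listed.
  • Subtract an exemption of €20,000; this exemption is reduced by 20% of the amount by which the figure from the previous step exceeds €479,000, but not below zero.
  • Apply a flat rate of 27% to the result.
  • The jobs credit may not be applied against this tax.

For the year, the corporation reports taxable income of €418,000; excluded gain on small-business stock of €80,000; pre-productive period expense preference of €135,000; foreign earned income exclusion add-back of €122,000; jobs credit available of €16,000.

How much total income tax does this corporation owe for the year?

€203,850

Shadow minimum tax:
  Adjusted income: €418,000 + €80,000 + €135,000 + €122,000 = €755,000
  Exemption: 20% × (€755,000 − €479,000) = €55,200 ≥ €20,000, so the exemption is fully phased out
  Base: €755,000 − €0 = €755,000
  €755,000 × 27% = €203,850

Ordinary income tax:
  €285,000 × 7% = €19,950
  €133,000 × 20% = €26,600
  → €46,550
  Less jobs credit €16,000 → €30,550

€203,850 > €30,550, so the shadow minimum tax is the binding amount.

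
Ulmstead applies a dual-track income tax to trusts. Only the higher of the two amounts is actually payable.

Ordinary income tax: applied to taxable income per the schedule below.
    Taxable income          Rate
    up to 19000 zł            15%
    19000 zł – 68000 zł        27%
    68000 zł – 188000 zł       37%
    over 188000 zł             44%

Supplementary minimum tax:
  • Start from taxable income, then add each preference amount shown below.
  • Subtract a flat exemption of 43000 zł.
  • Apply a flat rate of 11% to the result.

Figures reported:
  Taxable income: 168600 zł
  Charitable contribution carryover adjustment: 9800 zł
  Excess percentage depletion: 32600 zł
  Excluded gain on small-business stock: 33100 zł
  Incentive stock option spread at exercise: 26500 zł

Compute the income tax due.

Ordinary income tax:
  19000 zł × 15% = 2850 zł
  49000 zł × 27% = 13230 zł
  100600 zł × 37% = 37222 zł
  → 53302 zł

Supplementary minimum tax:
  Adjusted income: 168600 zł + 9800 zł + 32600 zł + 33100 zł + 26500 zł = 270600 zł
  Less exemption 43000 zł → base 227600 zł
  227600 zł × 11% = 25036 zł

53302 zł > 25036 zł, so the ordinary income tax governs.

53302 zł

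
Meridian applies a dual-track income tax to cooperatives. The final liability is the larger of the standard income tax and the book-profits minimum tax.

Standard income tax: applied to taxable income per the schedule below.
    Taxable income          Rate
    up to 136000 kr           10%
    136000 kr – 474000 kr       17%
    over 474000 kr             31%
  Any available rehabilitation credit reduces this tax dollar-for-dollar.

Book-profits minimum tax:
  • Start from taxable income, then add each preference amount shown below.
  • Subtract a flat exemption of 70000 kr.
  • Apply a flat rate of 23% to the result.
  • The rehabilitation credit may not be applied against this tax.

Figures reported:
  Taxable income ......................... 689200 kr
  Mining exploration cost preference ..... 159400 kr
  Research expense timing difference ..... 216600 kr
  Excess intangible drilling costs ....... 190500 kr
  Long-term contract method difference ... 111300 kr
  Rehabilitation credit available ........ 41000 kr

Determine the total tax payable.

Standard income tax:
  136000 kr × 10% = 13600 kr
  338000 kr × 17% = 57460 kr
  215200 kr × 31% = 66712 kr
  → 137772 kr
  Less rehabilitation credit 41000 kr → 96772 kr

Book-profits minimum tax:
  Adjusted income: 689200 kr + 159400 kr + 216600 kr + 190500 kr + 111300 kr = 1367000 kr
  Less exemption 70000 kr → base 1297000 kr
  1297000 kr × 23% = 298310 kr

298310 kr > 96772 kr, so the book-profits minimum tax is the binding amount.

298310 kr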